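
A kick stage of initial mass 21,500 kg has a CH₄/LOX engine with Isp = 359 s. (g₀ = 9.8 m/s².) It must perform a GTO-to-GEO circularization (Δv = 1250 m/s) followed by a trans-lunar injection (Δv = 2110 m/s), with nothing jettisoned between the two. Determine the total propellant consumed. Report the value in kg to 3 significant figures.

total propellant consumed ≈ 13200 kg

v_e = Isp · g₀ = 359 × 9.8 = 3518.2 m/s.
After the first burn: m = 21500 × exp(−1250/3518.2) = 21500 × 0.70097 = 15,070.9 kg.
After the second burn: m = 15,070.9 × exp(−2110/3518.2) = 15,070.9 × 0.54896 = 8,273.32 kg.
Total propellant = m₀ − m_final = 21500 − 8,273.32 = 13,226.68 kg.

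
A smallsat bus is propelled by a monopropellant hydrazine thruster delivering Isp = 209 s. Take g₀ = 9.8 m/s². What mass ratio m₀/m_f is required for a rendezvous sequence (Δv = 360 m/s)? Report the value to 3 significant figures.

v_e = Isp · g₀ = 209 × 9.8 = 2048.2 m/s.
Rocket equation: m₀/m_f = exp(Δv / v_e) = exp(360 / 2048.2) = exp(0.1758) = 1.1922.

mass ratio ≈ 1.19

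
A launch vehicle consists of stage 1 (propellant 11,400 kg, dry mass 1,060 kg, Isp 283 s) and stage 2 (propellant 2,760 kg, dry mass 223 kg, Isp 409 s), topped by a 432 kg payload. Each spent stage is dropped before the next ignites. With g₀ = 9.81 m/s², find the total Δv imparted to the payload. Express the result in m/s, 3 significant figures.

Δv ≈ 10100 m/s

Ignition mass of stage 1 = 11,400+1,060 + 2,760+223 + 432 = 15,875 kg.
Stage 1: m₀ = 15,875 kg, m_f = 15,875 − 11,400 = 4,475 kg; Δv = 283×9.81×ln(3.547) = 2776.2×1.2662 ≈ 3515 m/s.
Stage 2: m₀ = 3,415 kg, m_f = 3,415 − 2,760 = 655 kg; Δv = 409×9.81×ln(5.214) = 4012.3×1.6513 ≈ 6625 m/s.
Total Δv = 3515 + 6625 = 10140 m/s.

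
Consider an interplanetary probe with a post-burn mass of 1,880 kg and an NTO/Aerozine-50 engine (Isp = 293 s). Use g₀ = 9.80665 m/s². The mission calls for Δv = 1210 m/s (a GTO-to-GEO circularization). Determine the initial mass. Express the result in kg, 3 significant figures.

initial mass ≈ 2860 kg

v_e = Isp · g₀ = 293 × 9.80665 = 2873.3 m/s.
By the Tsiolkovsky rocket equation, m₀/m_f = exp(Δv / v_e) = exp(1210 / 2873.3) = exp(0.4211) = 1.5237.
m₀ = m_f × 1.5237 = 1,880 × 1.5237 = 2,864.56 kg.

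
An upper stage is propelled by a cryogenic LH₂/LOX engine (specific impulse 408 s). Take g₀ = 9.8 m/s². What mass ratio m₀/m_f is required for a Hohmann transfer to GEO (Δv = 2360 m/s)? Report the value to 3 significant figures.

v_e = Isp · g₀ = 408 × 9.8 = 3998.4 m/s.
m₀/m_f = exp(Δv / v_e) = exp(2360 / 3998.4) = exp(0.5902) = 1.8044.

mass ratio ≈ 1.80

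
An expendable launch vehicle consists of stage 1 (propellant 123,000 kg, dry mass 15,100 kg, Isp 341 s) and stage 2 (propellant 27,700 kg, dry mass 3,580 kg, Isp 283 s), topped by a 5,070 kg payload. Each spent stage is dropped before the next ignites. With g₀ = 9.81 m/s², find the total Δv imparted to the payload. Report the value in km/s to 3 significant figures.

Δv ≈ 8.07 km/s

Ignition mass of stage 1 = 123,000+15,100 + 27,700+3,580 + 5,070 = 174,450 kg.
Stage 1: m₀ = 174,450 kg, m_f = 174,450 − 123,000 = 51,450 kg; Δv = 341×9.81×ln(3.391) = 3345.2×1.2210 ≈ 4085 m/s.
Stage 2: m₀ = 36,350 kg, m_f = 36,350 − 27,700 = 8,650 kg; Δv = 283×9.81×ln(4.202) = 2776.2×1.4356 ≈ 3986 m/s.
Total Δv = 4085 + 3986 = 8071 m/s.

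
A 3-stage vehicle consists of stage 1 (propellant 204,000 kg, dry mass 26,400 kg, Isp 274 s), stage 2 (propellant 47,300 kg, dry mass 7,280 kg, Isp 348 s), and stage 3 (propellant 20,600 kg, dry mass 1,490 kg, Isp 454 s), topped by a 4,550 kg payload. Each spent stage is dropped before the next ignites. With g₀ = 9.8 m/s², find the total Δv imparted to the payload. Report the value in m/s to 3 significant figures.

Δv ≈ 12400 m/s

Ignition mass of stage 1 = 204,000+26,400 + 47,300+7,280 + 20,600+1,490 + 4,550 = 311,620 kg.
Stage 1: m₀ = 311,620 kg, m_f = 311,620 − 204,000 = 107,620 kg; Δv = 274×9.8×ln(2.896) = 2685.2×1.0632 ≈ 2855 m/s.
Stage 2: m₀ = 81,220 kg, m_f = 81,220 − 47,300 = 33,920 kg; Δv = 348×9.8×ln(2.394) = 3410.4×0.8732 ≈ 2978 m/s.
Stage 3: m₀ = 26,640 kg, m_f = 26,640 − 20,600 = 6,040 kg; Δv = 454×9.8×ln(4.411) = 4449.2×1.4840 ≈ 6603 m/s.
Total Δv = 2855 + 2978 + 6603 = 12436 m/s.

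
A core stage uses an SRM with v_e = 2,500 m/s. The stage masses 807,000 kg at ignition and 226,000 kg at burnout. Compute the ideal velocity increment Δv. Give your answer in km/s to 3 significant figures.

Rocket equation: Δv = v_e · ln(m₀/m_f) = 2500.0 × ln(3.571) = 2500.0 × 1.2728 ≈ 3182.0 m/s.

Δv ≈ 3.18 km/s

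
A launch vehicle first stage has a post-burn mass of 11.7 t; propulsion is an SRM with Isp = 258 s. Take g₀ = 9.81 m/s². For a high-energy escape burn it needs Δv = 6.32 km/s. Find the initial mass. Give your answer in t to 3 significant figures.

initial mass ≈ 142 t

v_e = Isp · g₀ = 258 × 9.81 = 2531.0 m/s.
By the Tsiolkovsky rocket equation, m₀/m_f = exp(Δv / v_e) = exp(6320 / 2531.0) = exp(2.4971) = 12.1467.
m₀ = m_f × 12.1467 = 11.7 × 12.1467 = 142.116 t.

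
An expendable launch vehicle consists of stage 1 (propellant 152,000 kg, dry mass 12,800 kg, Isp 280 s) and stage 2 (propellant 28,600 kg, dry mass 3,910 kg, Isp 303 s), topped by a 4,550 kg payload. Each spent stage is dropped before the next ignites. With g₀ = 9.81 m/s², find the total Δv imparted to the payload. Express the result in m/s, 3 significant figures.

Ignition mass of stage 1 = 152,000+12,800 + 28,600+3,910 + 4,550 = 201,860 kg.
Stage 1: m₀ = 201,860 kg, m_f = 201,860 − 152,000 = 49,860 kg; Δv = 280×9.81×ln(4.049) = 2746.8×1.3984 ≈ 3841 m/s.
Stage 2: m₀ = 37,060 kg, m_f = 37,060 − 28,600 = 8,460 kg; Δv = 303×9.81×ln(4.381) = 2972.4×1.4772 ≈ 4391 m/s.
Total Δv = 3841 + 4391 = 8232 m/s.

Δv ≈ 8230 m/s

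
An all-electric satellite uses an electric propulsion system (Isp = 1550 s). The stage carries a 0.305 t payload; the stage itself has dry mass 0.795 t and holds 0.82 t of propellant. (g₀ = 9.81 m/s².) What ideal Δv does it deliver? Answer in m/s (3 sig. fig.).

v_e = Isp · g₀ = 1550 × 9.81 = 15205.5 m/s.
m₀ = payload + dry + propellant = 0.305 + 0.795 + 0.82 = 1.92 t.
m_f = payload + dry = 0.305 + 0.795 = 1.1 t.
By the Tsiolkovsky rocket equation, Δv = v_e · ln(m₀/m_f) = 15205.5 × ln(1.745) = 15205.5 × 0.5570 ≈ 8469.7 m/s.

Δv ≈ 8470 m/s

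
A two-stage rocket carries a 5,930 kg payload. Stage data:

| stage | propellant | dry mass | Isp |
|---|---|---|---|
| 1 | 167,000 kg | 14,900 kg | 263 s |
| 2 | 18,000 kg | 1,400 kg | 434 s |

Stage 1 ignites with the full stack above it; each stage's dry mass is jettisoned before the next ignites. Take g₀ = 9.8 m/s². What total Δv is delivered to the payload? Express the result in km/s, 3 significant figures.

Δv ≈ 9.50 km/s

Ignition mass of stage 1 = 167,000+14,900 + 18,000+1,400 + 5,930 = 207,230 kg.
Stage 1: m₀ = 207,230 kg, m_f = 207,230 − 167,000 = 40,230 kg; Δv = 263×9.8×ln(5.151) = 2577.4×1.6392 ≈ 4225 m/s.
Stage 2: m₀ = 25,330 kg, m_f = 25,330 − 18,000 = 7,330 kg; Δv = 434×9.8×ln(3.456) = 4253.2×1.2400 ≈ 5274 m/s.
Total Δv = 4225 + 5274 = 9499 m/s.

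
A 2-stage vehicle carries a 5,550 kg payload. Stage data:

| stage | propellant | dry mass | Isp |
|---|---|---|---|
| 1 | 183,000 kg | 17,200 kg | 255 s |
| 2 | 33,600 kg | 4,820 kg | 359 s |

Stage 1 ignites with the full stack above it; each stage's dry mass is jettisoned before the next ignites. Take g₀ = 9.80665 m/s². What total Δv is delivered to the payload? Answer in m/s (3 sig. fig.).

Δv ≈ 8550 m/s

Ignition mass of stage 1 = 183,000+17,200 + 33,600+4,820 + 5,550 = 244,170 kg.
Stage 1: m₀ = 244,170 kg, m_f = 244,170 − 183,000 = 61,170 kg; Δv = 255×9.80665×ln(3.992) = 2500.7×1.3842 ≈ 3461 m/s.
Stage 2: m₀ = 43,970 kg, m_f = 43,970 − 33,600 = 10,370 kg; Δv = 359×9.80665×ln(4.24) = 3520.6×1.4446 ≈ 5086 m/s.
Total Δv = 3461 + 5086 = 8547 m/s.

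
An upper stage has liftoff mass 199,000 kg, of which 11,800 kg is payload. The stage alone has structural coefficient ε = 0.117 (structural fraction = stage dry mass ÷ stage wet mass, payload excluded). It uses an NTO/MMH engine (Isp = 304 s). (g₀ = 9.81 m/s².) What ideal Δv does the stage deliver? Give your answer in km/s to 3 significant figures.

Stage wet mass = m₀ − payload = 199,000 − 11,800 = 187,200 kg.
Stage dry mass = ε × stage wet mass = 0.117 × 187,200 = 21,902.4 kg.
Burnout mass m_f = stage dry + payload = 21,902.4 + 11,800 = 33,702.4 kg.
v_e = Isp · g₀ = 304 × 9.81 = 2982.2 m/s.
By the Tsiolkovsky rocket equation, Δv = v_e · ln(199,000/33,702.4) = 2982.2 × ln(5.905) = 2982.2 × 1.7757 ≈ 5296 m/s.

Δv ≈ 5.30 km/s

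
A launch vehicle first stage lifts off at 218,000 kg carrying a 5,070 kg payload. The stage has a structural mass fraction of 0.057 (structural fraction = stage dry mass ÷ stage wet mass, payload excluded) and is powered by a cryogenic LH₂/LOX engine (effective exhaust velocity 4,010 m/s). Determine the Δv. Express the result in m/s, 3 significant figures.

Δv ≈ 10200 m/s

Stage wet mass = m₀ − payload = 218,000 − 5,070 = 212,930 kg.
Stage dry mass = ε × stage wet mass = 0.057 × 212,930 = 12,137 kg.
Burnout mass m_f = stage dry + payload = 12,137 + 5,070 = 17,207 kg.
By the Tsiolkovsky rocket equation, Δv = v_e · ln(218,000/17,207) = 4010.0 × ln(12.67) = 4010.0 × 2.5392 ≈ 10182 m/s.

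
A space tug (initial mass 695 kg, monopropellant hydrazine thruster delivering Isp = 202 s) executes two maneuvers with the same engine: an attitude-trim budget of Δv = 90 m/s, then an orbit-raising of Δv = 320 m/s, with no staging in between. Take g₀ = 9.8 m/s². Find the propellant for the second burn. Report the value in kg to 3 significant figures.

v_e = Isp · g₀ = 202 × 9.8 = 1979.6 m/s.
After the first burn: m = 695 × exp(−90/1979.6) = 695 × 0.95555 = 664.107 kg.
After the second burn: m = 664.107 × exp(−320/1979.6) = 664.107 × 0.85074 = 564.982 kg.
Second-burn propellant = 664.107 − 564.982 = 99.125 kg.

propellant for the second burn ≈ 99.1 kg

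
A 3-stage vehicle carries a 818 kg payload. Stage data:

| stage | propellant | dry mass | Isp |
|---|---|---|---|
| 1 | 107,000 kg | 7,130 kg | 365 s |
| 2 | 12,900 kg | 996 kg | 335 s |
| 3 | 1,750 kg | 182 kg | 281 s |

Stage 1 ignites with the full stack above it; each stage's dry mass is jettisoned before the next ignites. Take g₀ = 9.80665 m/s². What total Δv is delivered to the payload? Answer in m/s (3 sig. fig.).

Ignition mass of stage 1 = 107,000+7,130 + 12,900+996 + 1,750+182 + 818 = 130,776 kg.
Stage 1: m₀ = 130,776 kg, m_f = 130,776 − 107,000 = 23,776 kg; Δv = 365×9.80665×ln(5.5) = 3579.4×1.7048 ≈ 6102 m/s.
Stage 2: m₀ = 16,646 kg, m_f = 16,646 − 12,900 = 3,746 kg; Δv = 335×9.80665×ln(4.444) = 3285.2×1.4915 ≈ 4900 m/s.
Stage 3: m₀ = 2,750 kg, m_f = 2,750 − 1,750 = 1,000 kg; Δv = 281×9.80665×ln(2.75) = 2755.7×1.0116 ≈ 2788 m/s.
Total Δv = 6102 + 4900 + 2788 = 13790 m/s.

Δv ≈ 13800 m/s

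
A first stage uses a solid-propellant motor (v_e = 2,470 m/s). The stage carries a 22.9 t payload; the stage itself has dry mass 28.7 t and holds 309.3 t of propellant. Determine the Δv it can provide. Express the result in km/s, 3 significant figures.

Δv ≈ 4.80 km/s

m₀ = payload + dry + propellant = 22.9 + 28.7 + 309.3 = 360.9 t.
m_f = payload + dry = 22.9 + 28.7 = 51.6 t.
Δv = v_e · ln(m₀/m_f) = 2470.0 × ln(6.994) = 2470.0 × 1.9451 ≈ 4804.3 m/s.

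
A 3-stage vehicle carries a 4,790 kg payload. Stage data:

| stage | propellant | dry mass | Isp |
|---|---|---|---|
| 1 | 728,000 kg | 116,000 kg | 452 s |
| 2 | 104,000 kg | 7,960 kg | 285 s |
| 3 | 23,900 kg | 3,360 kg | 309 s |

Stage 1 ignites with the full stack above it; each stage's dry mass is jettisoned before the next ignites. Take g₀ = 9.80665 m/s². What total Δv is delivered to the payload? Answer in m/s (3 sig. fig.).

Ignition mass of stage 1 = 728,000+116,000 + 104,000+7,960 + 23,900+3,360 + 4,790 = 988,010 kg.
Stage 1: m₀ = 988,010 kg, m_f = 988,010 − 728,000 = 260,010 kg; Δv = 452×9.80665×ln(3.8) = 4432.6×1.3350 ≈ 5917 m/s.
Stage 2: m₀ = 144,010 kg, m_f = 144,010 − 104,000 = 40,010 kg; Δv = 285×9.80665×ln(3.599) = 2794.9×1.2808 ≈ 3580 m/s.
Stage 3: m₀ = 32,050 kg, m_f = 32,050 − 23,900 = 8,150 kg; Δv = 309×9.80665×ln(3.933) = 3030.3×1.3693 ≈ 4149 m/s.
Total Δv = 5917 + 3580 + 4149 = 13646 m/s.

Δv ≈ 13600 m/s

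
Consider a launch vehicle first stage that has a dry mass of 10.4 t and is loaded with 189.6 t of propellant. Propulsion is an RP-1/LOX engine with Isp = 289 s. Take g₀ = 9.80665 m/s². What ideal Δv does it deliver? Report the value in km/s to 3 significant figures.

Δv ≈ 8.38 km/s

v_e = Isp · g₀ = 289 × 9.80665 = 2834.1 m/s.
m₀ = m_dry + m_prop = 10.4 + 189.6 = 200 t.
By the Tsiolkovsky rocket equation, Δv = v_e · ln(m₀/m_f) = 2834.1 × ln(19.23) = 2834.1 × 2.9565 ≈ 8379.1 m/s.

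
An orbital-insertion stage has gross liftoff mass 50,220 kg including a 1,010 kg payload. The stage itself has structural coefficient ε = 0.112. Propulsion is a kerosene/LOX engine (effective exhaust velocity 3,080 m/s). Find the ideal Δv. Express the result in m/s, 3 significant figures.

Δv ≈ 6290 m/s

Stage wet mass = m₀ − payload = 50,220 − 1,010 = 49,210 kg.
Stage dry mass = ε × stage wet mass = 0.112 × 49,210 = 5,511.52 kg.
Burnout mass m_f = stage dry + payload = 5,511.52 + 1,010 = 6,521.52 kg.
Using Δv = v_e ln(m₀/m_f): Δv = v_e · ln(50,220/6,521.52) = 3080.0 × ln(7.701) = 3080.0 × 2.0413 ≈ 6287 m/s.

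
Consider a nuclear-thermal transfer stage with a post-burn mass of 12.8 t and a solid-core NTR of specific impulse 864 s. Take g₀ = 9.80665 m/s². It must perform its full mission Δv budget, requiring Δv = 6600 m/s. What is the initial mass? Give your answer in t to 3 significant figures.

v_e = Isp · g₀ = 864 × 9.80665 = 8472.9 m/s.
Rocket equation: m₀/m_f = exp(Δv / v_e) = exp(6600 / 8472.9) = exp(0.7789) = 2.1792.
m₀ = m_f × 2.1792 = 12.8 × 2.1792 = 27.8938 t.

initial mass ≈ 27.9 t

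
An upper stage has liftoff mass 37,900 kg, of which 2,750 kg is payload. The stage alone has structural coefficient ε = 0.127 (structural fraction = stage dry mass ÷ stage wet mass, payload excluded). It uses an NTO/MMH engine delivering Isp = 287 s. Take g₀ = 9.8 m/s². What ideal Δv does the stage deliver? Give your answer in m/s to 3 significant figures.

Stage wet mass = m₀ − payload = 37,900 − 2,750 = 35,150 kg.
Stage dry mass = ε × stage wet mass = 0.127 × 35,150 = 4,464.05 kg.
Burnout mass m_f = stage dry + payload = 4,464.05 + 2,750 = 7,214.05 kg.
v_e = Isp · g₀ = 287 × 9.8 = 2812.6 m/s.
By the Tsiolkovsky rocket equation, Δv = v_e · ln(37,900/7,214.05) = 2812.6 × ln(5.254) = 2812.6 × 1.6589 ≈ 4666 m/s.

Δv ≈ 4670 m/s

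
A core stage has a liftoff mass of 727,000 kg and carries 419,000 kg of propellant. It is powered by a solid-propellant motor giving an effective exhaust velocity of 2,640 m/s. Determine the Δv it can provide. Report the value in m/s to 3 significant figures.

m_f = m₀ − m_prop = 727,000 − 419,000 = 308,000 kg.
Δv = v_e · ln(m₀/m_f) = 2640.0 × ln(2.36) = 2640.0 × 0.8588 ≈ 2267.3 m/s.

Δv ≈ 2270 m/s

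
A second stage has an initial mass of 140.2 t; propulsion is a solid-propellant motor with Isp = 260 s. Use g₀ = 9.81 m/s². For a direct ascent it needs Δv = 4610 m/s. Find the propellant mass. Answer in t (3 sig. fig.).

propellant mass ≈ 117 t

v_e = Isp · g₀ = 260 × 9.81 = 2550.6 m/s.
Using Δv = v_e ln(m₀/m_f): m₀/m_f = exp(Δv / v_e) = exp(4610 / 2550.6) = exp(1.8074) = 6.0947.
m_f = 140.2 / 6.0947 = 23.0036 t, so propellant = m₀ − m_f = 140.2 − 23.0036 = 117.1964 t.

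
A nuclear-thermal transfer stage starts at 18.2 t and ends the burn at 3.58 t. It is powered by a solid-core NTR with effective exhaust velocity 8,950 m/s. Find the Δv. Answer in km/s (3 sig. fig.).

Δv = v_e · ln(m₀/m_f) = 8950.0 × ln(5.084) = 8950.0 × 1.6261 ≈ 14553.2 m/s.

Δv ≈ 14.6 km/s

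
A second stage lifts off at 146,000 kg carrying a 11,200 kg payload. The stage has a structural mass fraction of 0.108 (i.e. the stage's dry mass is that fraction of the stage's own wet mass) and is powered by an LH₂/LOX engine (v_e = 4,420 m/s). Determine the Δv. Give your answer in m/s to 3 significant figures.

Stage wet mass = m₀ − payload = 146,000 − 11,200 = 134,800 kg.
Stage dry mass = ε × stage wet mass = 0.108 × 134,800 = 14,558.4 kg.
Burnout mass m_f = stage dry + payload = 14,558.4 + 11,200 = 25,758.4 kg.
Δv = v_e · ln(146,000/25,758.4) = 4420.0 × ln(5.668) = 4420.0 × 1.7348 ≈ 7668 m/s.

Δv ≈ 7670 m/s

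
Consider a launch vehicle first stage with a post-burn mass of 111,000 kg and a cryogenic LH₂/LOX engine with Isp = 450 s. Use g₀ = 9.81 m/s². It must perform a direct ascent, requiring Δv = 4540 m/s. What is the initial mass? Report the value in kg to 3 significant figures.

v_e = Isp · g₀ = 450 × 9.81 = 4414.5 m/s.
Using Δv = v_e ln(m₀/m_f): m₀/m_f = exp(Δv / v_e) = exp(4540 / 4414.5) = exp(1.0284) = 2.7967.
m₀ = m_f × 2.7967 = 111,000 × 2.7967 = 310,434 kg.

initial mass ≈ 310000 kg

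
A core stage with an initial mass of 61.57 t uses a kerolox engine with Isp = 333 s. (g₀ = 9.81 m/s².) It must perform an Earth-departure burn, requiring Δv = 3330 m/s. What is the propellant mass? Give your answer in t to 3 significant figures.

v_e = Isp · g₀ = 333 × 9.81 = 3266.7 m/s.
Using Δv = v_e ln(m₀/m_f): m₀/m_f = exp(Δv / v_e) = exp(3330 / 3266.7) = exp(1.0194) = 2.7714.
m_f = 61.57 / 2.7714 = 22.2162 t, so propellant = m₀ − m_f = 61.57 − 22.2162 = 39.3538 t.

propellant mass ≈ 39.4 t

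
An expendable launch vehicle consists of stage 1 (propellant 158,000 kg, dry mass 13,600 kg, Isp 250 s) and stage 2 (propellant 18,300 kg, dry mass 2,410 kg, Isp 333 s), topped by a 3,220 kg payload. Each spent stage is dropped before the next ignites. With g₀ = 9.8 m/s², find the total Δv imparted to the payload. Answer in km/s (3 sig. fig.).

Ignition mass of stage 1 = 158,000+13,600 + 18,300+2,410 + 3,220 = 195,530 kg.
Stage 1: m₀ = 195,530 kg, m_f = 195,530 − 158,000 = 37,530 kg; Δv = 250×9.8×ln(5.21) = 2450.0×1.6506 ≈ 4044 m/s.
Stage 2: m₀ = 23,930 kg, m_f = 23,930 − 18,300 = 5,630 kg; Δv = 333×9.8×ln(4.25) = 3263.4×1.4470 ≈ 4722 m/s.
Total Δv = 4044 + 4722 = 8766 m/s.

Δv ≈ 8.77 km/s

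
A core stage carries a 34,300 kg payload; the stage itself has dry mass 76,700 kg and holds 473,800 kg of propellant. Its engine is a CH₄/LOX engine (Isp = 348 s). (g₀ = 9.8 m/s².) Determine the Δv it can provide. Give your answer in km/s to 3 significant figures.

v_e = Isp · g₀ = 348 × 9.8 = 3410.4 m/s.
m₀ = payload + dry + propellant = 34,300 + 76,700 + 473,800 = 584,800 kg.
m_f = payload + dry = 34,300 + 76,700 = 111,000 kg.
By the Tsiolkovsky rocket equation, Δv = v_e · ln(m₀/m_f) = 3410.4 × ln(5.268) = 3410.4 × 1.6617 ≈ 5667.2 m/s.

Δv ≈ 5.67 km/s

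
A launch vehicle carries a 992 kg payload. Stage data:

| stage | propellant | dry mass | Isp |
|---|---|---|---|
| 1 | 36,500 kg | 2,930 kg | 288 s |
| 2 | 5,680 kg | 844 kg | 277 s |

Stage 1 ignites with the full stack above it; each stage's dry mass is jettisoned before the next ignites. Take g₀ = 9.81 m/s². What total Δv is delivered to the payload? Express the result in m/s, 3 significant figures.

Ignition mass of stage 1 = 36,500+2,930 + 5,680+844 + 992 = 46,946 kg.
Stage 1: m₀ = 46,946 kg, m_f = 46,946 − 36,500 = 10,446 kg; Δv = 288×9.81×ln(4.494) = 2825.3×1.5028 ≈ 4246 m/s.
Stage 2: m₀ = 7,516 kg, m_f = 7,516 − 5,680 = 1,836 kg; Δv = 277×9.81×ln(4.094) = 2717.4×1.4094 ≈ 3830 m/s.
Total Δv = 4246 + 3830 = 8076 m/s.

Δv ≈ 8080 m/s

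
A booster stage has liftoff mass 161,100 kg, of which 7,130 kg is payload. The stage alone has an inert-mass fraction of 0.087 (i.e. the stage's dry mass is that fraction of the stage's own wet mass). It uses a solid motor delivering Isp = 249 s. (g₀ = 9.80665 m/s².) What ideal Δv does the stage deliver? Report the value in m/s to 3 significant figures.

Stage wet mass = m₀ − payload = 161,100 − 7,130 = 153,970 kg.
Stage dry mass = ε × stage wet mass = 0.087 × 153,970 = 13,395.4 kg.
Burnout mass m_f = stage dry + payload = 13,395.4 + 7,130 = 20,525.4 kg.
v_e = Isp · g₀ = 249 × 9.80665 = 2441.9 m/s.
Rocket equation: Δv = v_e · ln(161,100/20,525.4) = 2441.9 × ln(7.849) = 2441.9 × 2.0604 ≈ 5031 m/s.

Δv ≈ 5030 m/s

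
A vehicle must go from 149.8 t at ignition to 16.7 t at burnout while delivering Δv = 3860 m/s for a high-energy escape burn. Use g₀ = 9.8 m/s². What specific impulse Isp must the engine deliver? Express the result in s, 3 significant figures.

ln(m₀/m_f) = ln(149800/16700) = ln(8.97) = 2.1939.
By the Tsiolkovsky rocket equation, v_e = Δv / ln(m₀/m_f) = 3860 / 2.1939 = 1759.4 m/s.
Isp = v_e / g₀ = 1759.4 / 9.8 = 179.5 s.

Isp ≈ 180 s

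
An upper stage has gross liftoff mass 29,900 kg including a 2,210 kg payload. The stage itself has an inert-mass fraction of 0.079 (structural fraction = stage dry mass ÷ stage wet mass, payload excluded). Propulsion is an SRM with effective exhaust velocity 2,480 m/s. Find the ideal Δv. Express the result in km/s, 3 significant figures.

Δv ≈ 4.75 km/s

Stage wet mass = m₀ − payload = 29,900 − 2,210 = 27,690 kg.
Stage dry mass = ε × stage wet mass = 0.079 × 27,690 = 2,187.51 kg.
Burnout mass m_f = stage dry + payload = 2,187.51 + 2,210 = 4,397.51 kg.
From the ideal rocket equation, Δv = v_e · ln(29,900/4,397.51) = 2480.0 × ln(6.799) = 2480.0 × 1.9168 ≈ 4754 m/s.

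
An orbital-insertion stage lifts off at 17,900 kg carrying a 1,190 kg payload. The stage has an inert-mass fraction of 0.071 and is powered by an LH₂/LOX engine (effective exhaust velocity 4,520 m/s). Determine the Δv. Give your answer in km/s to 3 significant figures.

Stage wet mass = m₀ − payload = 17,900 − 1,190 = 16,710 kg.
Stage dry mass = ε × stage wet mass = 0.071 × 16,710 = 1,186.41 kg.
Burnout mass m_f = stage dry + payload = 1,186.41 + 1,190 = 2,376.41 kg.
Δv = v_e · ln(17,900/2,376.41) = 4520.0 × ln(7.532) = 4520.0 × 2.0192 ≈ 9127 m/s.

Δv ≈ 9.13 km/s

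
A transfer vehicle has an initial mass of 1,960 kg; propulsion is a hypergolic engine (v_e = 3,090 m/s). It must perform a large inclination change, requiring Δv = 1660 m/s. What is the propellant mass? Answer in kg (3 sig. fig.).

propellant mass ≈ 815 kg

Rocket equation: m₀/m_f = exp(Δv / v_e) = exp(1660 / 3090.0) = exp(0.5372) = 1.7112.
m_f = 1,960 / 1.7112 = 1,145.4 kg, so propellant = m₀ − m_f = 1,960 − 1,145.4 = 814.6 kg.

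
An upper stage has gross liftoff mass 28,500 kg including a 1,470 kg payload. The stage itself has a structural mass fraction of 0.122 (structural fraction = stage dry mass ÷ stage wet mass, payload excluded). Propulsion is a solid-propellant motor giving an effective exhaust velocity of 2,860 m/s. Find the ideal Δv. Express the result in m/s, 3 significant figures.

Stage wet mass = m₀ − payload = 28,500 − 1,470 = 27,030 kg.
Stage dry mass = ε × stage wet mass = 0.122 × 27,030 = 3,297.66 kg.
Burnout mass m_f = stage dry + payload = 3,297.66 + 1,470 = 4,767.66 kg.
Δv = v_e · ln(28,500/4,767.66) = 2860.0 × ln(5.978) = 2860.0 × 1.7880 ≈ 5114 m/s.

Δv ≈ 5110 m/s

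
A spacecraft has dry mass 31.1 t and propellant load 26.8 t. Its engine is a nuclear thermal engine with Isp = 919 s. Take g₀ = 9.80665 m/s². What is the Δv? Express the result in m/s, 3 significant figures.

Δv ≈ 5600 m/s

v_e = Isp · g₀ = 919 × 9.80665 = 9012.3 m/s.
m₀ = m_dry + m_prop = 31.1 + 26.8 = 57.9 t.
By the Tsiolkovsky rocket equation, Δv = v_e · ln(m₀/m_f) = 9012.3 × ln(1.862) = 9012.3 × 0.6215 ≈ 5601.2 m/s.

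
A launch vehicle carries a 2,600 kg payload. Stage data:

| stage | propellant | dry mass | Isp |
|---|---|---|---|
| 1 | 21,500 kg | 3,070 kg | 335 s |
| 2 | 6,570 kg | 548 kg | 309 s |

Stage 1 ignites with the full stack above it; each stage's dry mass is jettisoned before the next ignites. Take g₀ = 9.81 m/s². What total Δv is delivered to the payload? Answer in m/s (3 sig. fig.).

Ignition mass of stage 1 = 21,500+3,070 + 6,570+548 + 2,600 = 34,288 kg.
Stage 1: m₀ = 34,288 kg, m_f = 34,288 − 21,500 = 12,788 kg; Δv = 335×9.81×ln(2.681) = 3286.4×0.9863 ≈ 3241 m/s.
Stage 2: m₀ = 9,718 kg, m_f = 9,718 − 6,570 = 3,148 kg; Δv = 309×9.81×ln(3.087) = 3031.3×1.1272 ≈ 3417 m/s.
Total Δv = 3241 + 3417 = 6658 m/s.

Δv ≈ 6660 m/s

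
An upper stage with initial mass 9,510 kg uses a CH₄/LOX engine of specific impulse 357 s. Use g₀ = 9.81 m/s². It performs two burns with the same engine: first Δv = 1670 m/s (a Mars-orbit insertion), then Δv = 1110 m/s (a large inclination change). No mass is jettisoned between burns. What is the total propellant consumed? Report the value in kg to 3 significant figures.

v_e = Isp · g₀ = 357 × 9.81 = 3502.2 m/s.
After the first burn: m = 9510 × exp(−1670/3502.2) = 9510 × 0.62074 = 5,903.24 kg.
After the second burn: m = 5,903.24 × exp(−1110/3502.2) = 5,903.24 × 0.72837 = 4,299.74 kg.
Total propellant = m₀ − m_final = 9510 − 4,299.74 = 5,210.26 kg.

total propellant consumed ≈ 5210 kg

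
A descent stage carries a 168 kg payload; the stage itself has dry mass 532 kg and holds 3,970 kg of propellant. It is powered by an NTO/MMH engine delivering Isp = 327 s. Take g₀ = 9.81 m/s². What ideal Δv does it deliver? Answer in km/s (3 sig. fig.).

Δv ≈ 6.09 km/s

v_e = Isp · g₀ = 327 × 9.81 = 3207.9 m/s.
m₀ = payload + dry + propellant = 168 + 532 + 3,970 = 4,670 kg.
m_f = payload + dry = 168 + 532 = 700 kg.
Δv = v_e · ln(m₀/m_f) = 3207.9 × ln(6.671) = 3207.9 × 1.8978 ≈ 6088.0 m/s.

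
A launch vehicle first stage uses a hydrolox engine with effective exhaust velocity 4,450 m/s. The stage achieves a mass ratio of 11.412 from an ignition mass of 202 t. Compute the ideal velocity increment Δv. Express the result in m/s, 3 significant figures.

Δv = v_e · ln(11.412) = 4450.0 × 2.4347 ≈ 10834.3 m/s.

Δv ≈ 10800 m/s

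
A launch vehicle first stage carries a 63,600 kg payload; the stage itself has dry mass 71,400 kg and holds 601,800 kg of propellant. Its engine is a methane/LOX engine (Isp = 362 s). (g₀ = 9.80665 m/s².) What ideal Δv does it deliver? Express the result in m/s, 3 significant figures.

Δv ≈ 6020 m/s

v_e = Isp · g₀ = 362 × 9.80665 = 3550.0 m/s.
m₀ = payload + dry + propellant = 63,600 + 71,400 + 601,800 = 736,800 kg.
m_f = payload + dry = 63,600 + 71,400 = 135,000 kg.
Δv = v_e · ln(m₀/m_f) = 3550.0 × ln(5.458) = 3550.0 × 1.6970 ≈ 6024.5 m/s.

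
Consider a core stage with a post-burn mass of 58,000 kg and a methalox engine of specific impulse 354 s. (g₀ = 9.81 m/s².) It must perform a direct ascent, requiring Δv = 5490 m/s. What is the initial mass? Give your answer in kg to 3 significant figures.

initial mass ≈ 282000 kg

v_e = Isp · g₀ = 354 × 9.81 = 3472.7 m/s.
By the Tsiolkovsky rocket equation, m₀/m_f = exp(Δv / v_e) = exp(5490 / 3472.7) = exp(1.5809) = 4.8593.
m₀ = m_f × 4.8593 = 58,000 × 4.8593 = 281,839 kg.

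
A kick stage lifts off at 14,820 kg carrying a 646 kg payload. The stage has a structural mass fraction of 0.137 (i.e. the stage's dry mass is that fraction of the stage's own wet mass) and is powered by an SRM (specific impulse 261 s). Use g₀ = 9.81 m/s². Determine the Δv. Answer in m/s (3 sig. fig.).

Δv ≈ 4470 m/s

Stage wet mass = m₀ − payload = 14,820 − 646 = 14,174 kg.
Stage dry mass = ε × stage wet mass = 0.137 × 14,174 = 1,941.84 kg.
Burnout mass m_f = stage dry + payload = 1,941.84 + 646 = 2,587.84 kg.
v_e = Isp · g₀ = 261 × 9.81 = 2560.4 m/s.
By the Tsiolkovsky rocket equation, Δv = v_e · ln(14,820/2,587.84) = 2560.4 × ln(5.727) = 2560.4 × 1.7452 ≈ 4468 m/s.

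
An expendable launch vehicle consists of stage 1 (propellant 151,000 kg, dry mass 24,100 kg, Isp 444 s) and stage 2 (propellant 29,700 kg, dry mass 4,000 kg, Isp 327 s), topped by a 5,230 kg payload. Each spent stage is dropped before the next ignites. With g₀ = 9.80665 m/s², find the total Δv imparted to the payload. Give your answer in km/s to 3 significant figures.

Δv ≈ 9.94 km/s

Ignition mass of stage 1 = 151,000+24,100 + 29,700+4,000 + 5,230 = 214,030 kg.
Stage 1: m₀ = 214,030 kg, m_f = 214,030 − 151,000 = 63,030 kg; Δv = 444×9.80665×ln(3.396) = 4354.2×1.2225 ≈ 5323 m/s.
Stage 2: m₀ = 38,930 kg, m_f = 38,930 − 29,700 = 9,230 kg; Δv = 327×9.80665×ln(4.218) = 3206.8×1.4393 ≈ 4616 m/s.
Total Δv = 5323 + 4616 = 9939 m/s.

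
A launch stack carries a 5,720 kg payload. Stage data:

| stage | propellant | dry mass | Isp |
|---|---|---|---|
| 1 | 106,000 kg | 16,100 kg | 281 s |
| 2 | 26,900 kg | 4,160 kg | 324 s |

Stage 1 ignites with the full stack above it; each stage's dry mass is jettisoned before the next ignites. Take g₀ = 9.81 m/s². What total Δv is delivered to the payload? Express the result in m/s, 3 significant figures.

Ignition mass of stage 1 = 106,000+16,100 + 26,900+4,160 + 5,720 = 158,880 kg.
Stage 1: m₀ = 158,880 kg, m_f = 158,880 − 106,000 = 52,880 kg; Δv = 281×9.81×ln(3.005) = 2756.6×1.1001 ≈ 3033 m/s.
Stage 2: m₀ = 36,780 kg, m_f = 36,780 − 26,900 = 9,880 kg; Δv = 324×9.81×ln(3.723) = 3178.4×1.3144 ≈ 4178 m/s.
Total Δv = 3033 + 4178 = 7211 m/s.

Δv ≈ 7210 m/s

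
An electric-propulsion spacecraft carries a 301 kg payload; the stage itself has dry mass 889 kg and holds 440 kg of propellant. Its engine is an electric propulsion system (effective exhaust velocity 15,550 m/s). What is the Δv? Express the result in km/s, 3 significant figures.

m₀ = payload + dry + propellant = 301 + 889 + 440 = 1,630 kg.
m_f = payload + dry = 301 + 889 = 1,190 kg.
Δv = v_e · ln(m₀/m_f) = 15550.0 × ln(1.37) = 15550.0 × 0.3146 ≈ 4892.4 m/s.

Δv ≈ 4.89 km/s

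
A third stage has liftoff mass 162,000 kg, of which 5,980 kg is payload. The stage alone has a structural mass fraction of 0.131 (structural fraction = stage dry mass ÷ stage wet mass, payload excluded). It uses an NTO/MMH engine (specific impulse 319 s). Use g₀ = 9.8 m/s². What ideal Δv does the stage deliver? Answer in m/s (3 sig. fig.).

Δv ≈ 5670 m/s

Stage wet mass = m₀ − payload = 162,000 − 5,980 = 156,020 kg.
Stage dry mass = ε × stage wet mass = 0.131 × 156,020 = 20,438.6 kg.
Burnout mass m_f = stage dry + payload = 20,438.6 + 5,980 = 26,418.6 kg.
v_e = Isp · g₀ = 319 × 9.8 = 3126.2 m/s.
Δv = v_e · ln(162,000/26,418.6) = 3126.2 × ln(6.132) = 3126.2 × 1.8135 ≈ 5669 m/s.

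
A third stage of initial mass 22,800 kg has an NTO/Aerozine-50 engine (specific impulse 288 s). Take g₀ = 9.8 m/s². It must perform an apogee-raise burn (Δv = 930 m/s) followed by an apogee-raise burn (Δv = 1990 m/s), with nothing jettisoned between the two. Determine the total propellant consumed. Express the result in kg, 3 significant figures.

total propellant consumed ≈ 14700 kg

v_e = Isp · g₀ = 288 × 9.8 = 2822.4 m/s.
After the first burn: m = 22800 × exp(−930/2822.4) = 22800 × 0.71928 = 16,399.6 kg.
After the second burn: m = 16,399.6 × exp(−1990/2822.4) = 16,399.6 × 0.49407 = 8,102.55 kg.
Total propellant = m₀ − m_final = 22800 − 8,102.55 = 14,697.45 kg.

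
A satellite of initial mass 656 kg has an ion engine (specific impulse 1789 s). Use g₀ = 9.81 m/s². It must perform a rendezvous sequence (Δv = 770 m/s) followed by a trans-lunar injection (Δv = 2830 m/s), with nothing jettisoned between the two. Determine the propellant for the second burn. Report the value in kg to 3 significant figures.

v_e = Isp · g₀ = 1789 × 9.81 = 17550.1 m/s.
After the first burn: m = 656 × exp(−770/17550.1) = 656 × 0.95707 = 627.838 kg.
After the second burn: m = 627.838 × exp(−2830/17550.1) = 627.838 × 0.85108 = 534.34 kg.
Second-burn propellant = 627.838 − 534.34 = 93.498 kg.

propellant for the second burn ≈ 93.5 kg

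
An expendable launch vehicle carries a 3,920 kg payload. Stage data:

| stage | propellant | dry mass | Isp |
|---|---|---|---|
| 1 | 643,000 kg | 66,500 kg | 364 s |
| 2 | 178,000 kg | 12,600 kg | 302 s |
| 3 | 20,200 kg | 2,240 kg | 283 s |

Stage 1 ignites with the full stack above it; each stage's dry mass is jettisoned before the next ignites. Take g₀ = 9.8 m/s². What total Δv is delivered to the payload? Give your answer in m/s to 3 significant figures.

Ignition mass of stage 1 = 643,000+66,500 + 178,000+12,600 + 20,200+2,240 + 3,920 = 926,460 kg.
Stage 1: m₀ = 926,460 kg, m_f = 926,460 − 643,000 = 283,460 kg; Δv = 364×9.8×ln(3.268) = 3567.2×1.1843 ≈ 4225 m/s.
Stage 2: m₀ = 216,960 kg, m_f = 216,960 − 178,000 = 38,960 kg; Δv = 302×9.8×ln(5.569) = 2959.6×1.7172 ≈ 5082 m/s.
Stage 3: m₀ = 26,360 kg, m_f = 26,360 − 20,200 = 6,160 kg; Δv = 283×9.8×ln(4.279) = 2773.4×1.4538 ≈ 4032 m/s.
Total Δv = 4225 + 5082 + 4032 = 13339 m/s.

Δv ≈ 13300 m/s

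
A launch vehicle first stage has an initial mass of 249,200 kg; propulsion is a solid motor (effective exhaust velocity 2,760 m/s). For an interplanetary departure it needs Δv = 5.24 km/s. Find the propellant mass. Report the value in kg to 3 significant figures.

m₀/m_f = exp(Δv / v_e) = exp(5240 / 2760.0) = exp(1.8986) = 6.6762.
m_f = 249,200 / 6.6762 = 37,326.6 kg, so propellant = m₀ − m_f = 249,200 − 37,326.6 = 211,873.4 kg.

propellant mass ≈ 212000 kg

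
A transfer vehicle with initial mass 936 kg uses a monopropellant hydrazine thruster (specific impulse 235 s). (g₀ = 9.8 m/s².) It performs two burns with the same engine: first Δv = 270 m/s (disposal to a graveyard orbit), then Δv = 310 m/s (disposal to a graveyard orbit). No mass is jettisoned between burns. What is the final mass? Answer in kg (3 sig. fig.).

v_e = Isp · g₀ = 235 × 9.8 = 2303.0 m/s.
After the first burn: m = 936 × exp(−270/2303.0) = 936 × 0.88937 = 832.45 kg.
After the second burn: m = 832.45 × exp(−310/2303.0) = 832.45 × 0.87406 = 727.611 kg.

final mass ≈ 728 kg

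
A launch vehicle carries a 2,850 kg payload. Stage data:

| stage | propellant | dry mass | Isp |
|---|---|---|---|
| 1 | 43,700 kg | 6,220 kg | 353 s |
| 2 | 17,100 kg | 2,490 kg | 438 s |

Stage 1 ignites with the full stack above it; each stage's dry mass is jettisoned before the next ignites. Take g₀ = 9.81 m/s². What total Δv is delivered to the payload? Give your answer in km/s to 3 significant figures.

Δv ≈ 9.38 km/s

Ignition mass of stage 1 = 43,700+6,220 + 17,100+2,490 + 2,850 = 72,360 kg.
Stage 1: m₀ = 72,360 kg, m_f = 72,360 − 43,700 = 28,660 kg; Δv = 353×9.81×ln(2.525) = 3462.9×0.9262 ≈ 3207 m/s.
Stage 2: m₀ = 22,440 kg, m_f = 22,440 − 17,100 = 5,340 kg; Δv = 438×9.81×ln(4.202) = 4296.8×1.4356 ≈ 6169 m/s.
Total Δv = 3207 + 6169 = 9376 m/s.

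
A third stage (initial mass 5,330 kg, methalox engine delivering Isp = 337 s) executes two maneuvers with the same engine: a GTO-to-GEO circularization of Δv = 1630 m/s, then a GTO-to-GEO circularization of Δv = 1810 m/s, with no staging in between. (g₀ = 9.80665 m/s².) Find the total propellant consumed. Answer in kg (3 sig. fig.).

v_e = Isp · g₀ = 337 × 9.80665 = 3304.8 m/s.
After the first burn: m = 5330 × exp(−1630/3304.8) = 5330 × 0.61066 = 3,254.82 kg.
After the second burn: m = 3,254.82 × exp(−1810/3304.8) = 3,254.82 × 0.57829 = 1,882.23 kg.
Total propellant = m₀ − m_final = 5330 − 1,882.23 = 3,447.77 kg.

total propellant consumed ≈ 3450 kg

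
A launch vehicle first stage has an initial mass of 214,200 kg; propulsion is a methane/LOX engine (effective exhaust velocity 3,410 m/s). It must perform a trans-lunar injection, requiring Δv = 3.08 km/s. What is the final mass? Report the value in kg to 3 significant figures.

final mass ≈ 86800 kg

By the Tsiolkovsky rocket equation, m₀/m_f = exp(Δv / v_e) = exp(3080 / 3410.0) = exp(0.9032) = 2.4676.
m_f = m₀ / 2.4676 = 214,200 / 2.4676 = 86,805 kg.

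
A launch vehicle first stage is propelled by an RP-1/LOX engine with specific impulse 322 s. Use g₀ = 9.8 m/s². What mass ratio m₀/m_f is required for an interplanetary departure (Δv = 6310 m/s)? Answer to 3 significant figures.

mass ratio ≈ 7.39

v_e = Isp · g₀ = 322 × 9.8 = 3155.6 m/s.
m₀/m_f = exp(Δv / v_e) = exp(6310 / 3155.6) = exp(1.9996) = 7.3862.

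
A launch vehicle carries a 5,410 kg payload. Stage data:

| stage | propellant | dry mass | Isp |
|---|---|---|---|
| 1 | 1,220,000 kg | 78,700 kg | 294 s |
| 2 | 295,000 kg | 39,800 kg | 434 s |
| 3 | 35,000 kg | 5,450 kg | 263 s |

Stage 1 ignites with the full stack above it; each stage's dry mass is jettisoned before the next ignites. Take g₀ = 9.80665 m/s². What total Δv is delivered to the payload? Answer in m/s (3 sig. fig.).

Δv ≈ 13800 m/s

Ignition mass of stage 1 = 1,220,000+78,700 + 295,000+39,800 + 35,000+5,450 + 5,410 = 1,679,360 kg.
Stage 1: m₀ = 1,679,360 kg, m_f = 1,679,360 − 1,220,000 = 459,360 kg; Δv = 294×9.80665×ln(3.656) = 2883.2×1.2963 ≈ 3738 m/s.
Stage 2: m₀ = 380,660 kg, m_f = 380,660 − 295,000 = 85,660 kg; Δv = 434×9.80665×ln(4.444) = 4256.1×1.4915 ≈ 6348 m/s.
Stage 3: m₀ = 45,860 kg, m_f = 45,860 − 35,000 = 10,860 kg; Δv = 263×9.80665×ln(4.223) = 2579.1×1.4405 ≈ 3715 m/s.
Total Δv = 3738 + 6348 + 3715 = 13801 m/s.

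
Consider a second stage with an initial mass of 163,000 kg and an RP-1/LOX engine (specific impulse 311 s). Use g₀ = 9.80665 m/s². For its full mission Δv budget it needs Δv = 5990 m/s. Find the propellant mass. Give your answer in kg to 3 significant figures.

v_e = Isp · g₀ = 311 × 9.80665 = 3049.9 m/s.
Using Δv = v_e ln(m₀/m_f): m₀/m_f = exp(Δv / v_e) = exp(5990 / 3049.9) = exp(1.9640) = 7.1279.
m_f = 163,000 / 7.1279 = 22,867.9 kg, so propellant = m₀ − m_f = 163,000 − 22,867.9 = 140,132.1 kg.

propellant mass ≈ 140000 kg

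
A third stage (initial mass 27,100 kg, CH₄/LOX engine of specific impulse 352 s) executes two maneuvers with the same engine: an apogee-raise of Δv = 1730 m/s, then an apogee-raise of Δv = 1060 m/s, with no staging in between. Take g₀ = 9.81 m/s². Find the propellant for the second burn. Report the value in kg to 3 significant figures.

v_e = Isp · g₀ = 352 × 9.81 = 3453.1 m/s.
After the first burn: m = 27100 × exp(−1730/3453.1) = 27100 × 0.60593 = 16,420.7 kg.
After the second burn: m = 16,420.7 × exp(−1060/3453.1) = 16,420.7 × 0.73567 = 12,080.2 kg.
Second-burn propellant = 16,420.7 − 12,080.2 = 4,340.5 kg.

propellant for the second burn ≈ 4340 kg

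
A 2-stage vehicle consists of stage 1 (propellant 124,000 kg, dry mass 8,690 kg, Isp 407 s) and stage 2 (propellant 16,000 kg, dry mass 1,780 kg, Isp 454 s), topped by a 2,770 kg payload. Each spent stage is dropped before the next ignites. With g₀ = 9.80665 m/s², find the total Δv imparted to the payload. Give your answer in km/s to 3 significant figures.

Δv ≈ 13.3 km/s

Ignition mass of stage 1 = 124,000+8,690 + 16,000+1,780 + 2,770 = 153,240 kg.
Stage 1: m₀ = 153,240 kg, m_f = 153,240 − 124,000 = 29,240 kg; Δv = 407×9.80665×ln(5.241) = 3991.3×1.6565 ≈ 6611 m/s.
Stage 2: m₀ = 20,550 kg, m_f = 20,550 − 16,000 = 4,550 kg; Δv = 454×9.80665×ln(4.516) = 4452.2×1.5077 ≈ 6713 m/s.
Total Δv = 6611 + 6713 = 13324 m/s.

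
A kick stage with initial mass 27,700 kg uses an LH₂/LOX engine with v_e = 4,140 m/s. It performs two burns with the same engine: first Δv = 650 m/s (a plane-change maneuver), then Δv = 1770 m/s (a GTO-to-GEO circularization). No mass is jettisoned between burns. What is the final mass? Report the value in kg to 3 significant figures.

final mass ≈ 15400 kg

After the first burn: m = 27700 × exp(−650/4140.0) = 27700 × 0.85470 = 23,675.2 kg.
After the second burn: m = 23,675.2 × exp(−1770/4140.0) = 23,675.2 × 0.65211 = 15,438.8 kg.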